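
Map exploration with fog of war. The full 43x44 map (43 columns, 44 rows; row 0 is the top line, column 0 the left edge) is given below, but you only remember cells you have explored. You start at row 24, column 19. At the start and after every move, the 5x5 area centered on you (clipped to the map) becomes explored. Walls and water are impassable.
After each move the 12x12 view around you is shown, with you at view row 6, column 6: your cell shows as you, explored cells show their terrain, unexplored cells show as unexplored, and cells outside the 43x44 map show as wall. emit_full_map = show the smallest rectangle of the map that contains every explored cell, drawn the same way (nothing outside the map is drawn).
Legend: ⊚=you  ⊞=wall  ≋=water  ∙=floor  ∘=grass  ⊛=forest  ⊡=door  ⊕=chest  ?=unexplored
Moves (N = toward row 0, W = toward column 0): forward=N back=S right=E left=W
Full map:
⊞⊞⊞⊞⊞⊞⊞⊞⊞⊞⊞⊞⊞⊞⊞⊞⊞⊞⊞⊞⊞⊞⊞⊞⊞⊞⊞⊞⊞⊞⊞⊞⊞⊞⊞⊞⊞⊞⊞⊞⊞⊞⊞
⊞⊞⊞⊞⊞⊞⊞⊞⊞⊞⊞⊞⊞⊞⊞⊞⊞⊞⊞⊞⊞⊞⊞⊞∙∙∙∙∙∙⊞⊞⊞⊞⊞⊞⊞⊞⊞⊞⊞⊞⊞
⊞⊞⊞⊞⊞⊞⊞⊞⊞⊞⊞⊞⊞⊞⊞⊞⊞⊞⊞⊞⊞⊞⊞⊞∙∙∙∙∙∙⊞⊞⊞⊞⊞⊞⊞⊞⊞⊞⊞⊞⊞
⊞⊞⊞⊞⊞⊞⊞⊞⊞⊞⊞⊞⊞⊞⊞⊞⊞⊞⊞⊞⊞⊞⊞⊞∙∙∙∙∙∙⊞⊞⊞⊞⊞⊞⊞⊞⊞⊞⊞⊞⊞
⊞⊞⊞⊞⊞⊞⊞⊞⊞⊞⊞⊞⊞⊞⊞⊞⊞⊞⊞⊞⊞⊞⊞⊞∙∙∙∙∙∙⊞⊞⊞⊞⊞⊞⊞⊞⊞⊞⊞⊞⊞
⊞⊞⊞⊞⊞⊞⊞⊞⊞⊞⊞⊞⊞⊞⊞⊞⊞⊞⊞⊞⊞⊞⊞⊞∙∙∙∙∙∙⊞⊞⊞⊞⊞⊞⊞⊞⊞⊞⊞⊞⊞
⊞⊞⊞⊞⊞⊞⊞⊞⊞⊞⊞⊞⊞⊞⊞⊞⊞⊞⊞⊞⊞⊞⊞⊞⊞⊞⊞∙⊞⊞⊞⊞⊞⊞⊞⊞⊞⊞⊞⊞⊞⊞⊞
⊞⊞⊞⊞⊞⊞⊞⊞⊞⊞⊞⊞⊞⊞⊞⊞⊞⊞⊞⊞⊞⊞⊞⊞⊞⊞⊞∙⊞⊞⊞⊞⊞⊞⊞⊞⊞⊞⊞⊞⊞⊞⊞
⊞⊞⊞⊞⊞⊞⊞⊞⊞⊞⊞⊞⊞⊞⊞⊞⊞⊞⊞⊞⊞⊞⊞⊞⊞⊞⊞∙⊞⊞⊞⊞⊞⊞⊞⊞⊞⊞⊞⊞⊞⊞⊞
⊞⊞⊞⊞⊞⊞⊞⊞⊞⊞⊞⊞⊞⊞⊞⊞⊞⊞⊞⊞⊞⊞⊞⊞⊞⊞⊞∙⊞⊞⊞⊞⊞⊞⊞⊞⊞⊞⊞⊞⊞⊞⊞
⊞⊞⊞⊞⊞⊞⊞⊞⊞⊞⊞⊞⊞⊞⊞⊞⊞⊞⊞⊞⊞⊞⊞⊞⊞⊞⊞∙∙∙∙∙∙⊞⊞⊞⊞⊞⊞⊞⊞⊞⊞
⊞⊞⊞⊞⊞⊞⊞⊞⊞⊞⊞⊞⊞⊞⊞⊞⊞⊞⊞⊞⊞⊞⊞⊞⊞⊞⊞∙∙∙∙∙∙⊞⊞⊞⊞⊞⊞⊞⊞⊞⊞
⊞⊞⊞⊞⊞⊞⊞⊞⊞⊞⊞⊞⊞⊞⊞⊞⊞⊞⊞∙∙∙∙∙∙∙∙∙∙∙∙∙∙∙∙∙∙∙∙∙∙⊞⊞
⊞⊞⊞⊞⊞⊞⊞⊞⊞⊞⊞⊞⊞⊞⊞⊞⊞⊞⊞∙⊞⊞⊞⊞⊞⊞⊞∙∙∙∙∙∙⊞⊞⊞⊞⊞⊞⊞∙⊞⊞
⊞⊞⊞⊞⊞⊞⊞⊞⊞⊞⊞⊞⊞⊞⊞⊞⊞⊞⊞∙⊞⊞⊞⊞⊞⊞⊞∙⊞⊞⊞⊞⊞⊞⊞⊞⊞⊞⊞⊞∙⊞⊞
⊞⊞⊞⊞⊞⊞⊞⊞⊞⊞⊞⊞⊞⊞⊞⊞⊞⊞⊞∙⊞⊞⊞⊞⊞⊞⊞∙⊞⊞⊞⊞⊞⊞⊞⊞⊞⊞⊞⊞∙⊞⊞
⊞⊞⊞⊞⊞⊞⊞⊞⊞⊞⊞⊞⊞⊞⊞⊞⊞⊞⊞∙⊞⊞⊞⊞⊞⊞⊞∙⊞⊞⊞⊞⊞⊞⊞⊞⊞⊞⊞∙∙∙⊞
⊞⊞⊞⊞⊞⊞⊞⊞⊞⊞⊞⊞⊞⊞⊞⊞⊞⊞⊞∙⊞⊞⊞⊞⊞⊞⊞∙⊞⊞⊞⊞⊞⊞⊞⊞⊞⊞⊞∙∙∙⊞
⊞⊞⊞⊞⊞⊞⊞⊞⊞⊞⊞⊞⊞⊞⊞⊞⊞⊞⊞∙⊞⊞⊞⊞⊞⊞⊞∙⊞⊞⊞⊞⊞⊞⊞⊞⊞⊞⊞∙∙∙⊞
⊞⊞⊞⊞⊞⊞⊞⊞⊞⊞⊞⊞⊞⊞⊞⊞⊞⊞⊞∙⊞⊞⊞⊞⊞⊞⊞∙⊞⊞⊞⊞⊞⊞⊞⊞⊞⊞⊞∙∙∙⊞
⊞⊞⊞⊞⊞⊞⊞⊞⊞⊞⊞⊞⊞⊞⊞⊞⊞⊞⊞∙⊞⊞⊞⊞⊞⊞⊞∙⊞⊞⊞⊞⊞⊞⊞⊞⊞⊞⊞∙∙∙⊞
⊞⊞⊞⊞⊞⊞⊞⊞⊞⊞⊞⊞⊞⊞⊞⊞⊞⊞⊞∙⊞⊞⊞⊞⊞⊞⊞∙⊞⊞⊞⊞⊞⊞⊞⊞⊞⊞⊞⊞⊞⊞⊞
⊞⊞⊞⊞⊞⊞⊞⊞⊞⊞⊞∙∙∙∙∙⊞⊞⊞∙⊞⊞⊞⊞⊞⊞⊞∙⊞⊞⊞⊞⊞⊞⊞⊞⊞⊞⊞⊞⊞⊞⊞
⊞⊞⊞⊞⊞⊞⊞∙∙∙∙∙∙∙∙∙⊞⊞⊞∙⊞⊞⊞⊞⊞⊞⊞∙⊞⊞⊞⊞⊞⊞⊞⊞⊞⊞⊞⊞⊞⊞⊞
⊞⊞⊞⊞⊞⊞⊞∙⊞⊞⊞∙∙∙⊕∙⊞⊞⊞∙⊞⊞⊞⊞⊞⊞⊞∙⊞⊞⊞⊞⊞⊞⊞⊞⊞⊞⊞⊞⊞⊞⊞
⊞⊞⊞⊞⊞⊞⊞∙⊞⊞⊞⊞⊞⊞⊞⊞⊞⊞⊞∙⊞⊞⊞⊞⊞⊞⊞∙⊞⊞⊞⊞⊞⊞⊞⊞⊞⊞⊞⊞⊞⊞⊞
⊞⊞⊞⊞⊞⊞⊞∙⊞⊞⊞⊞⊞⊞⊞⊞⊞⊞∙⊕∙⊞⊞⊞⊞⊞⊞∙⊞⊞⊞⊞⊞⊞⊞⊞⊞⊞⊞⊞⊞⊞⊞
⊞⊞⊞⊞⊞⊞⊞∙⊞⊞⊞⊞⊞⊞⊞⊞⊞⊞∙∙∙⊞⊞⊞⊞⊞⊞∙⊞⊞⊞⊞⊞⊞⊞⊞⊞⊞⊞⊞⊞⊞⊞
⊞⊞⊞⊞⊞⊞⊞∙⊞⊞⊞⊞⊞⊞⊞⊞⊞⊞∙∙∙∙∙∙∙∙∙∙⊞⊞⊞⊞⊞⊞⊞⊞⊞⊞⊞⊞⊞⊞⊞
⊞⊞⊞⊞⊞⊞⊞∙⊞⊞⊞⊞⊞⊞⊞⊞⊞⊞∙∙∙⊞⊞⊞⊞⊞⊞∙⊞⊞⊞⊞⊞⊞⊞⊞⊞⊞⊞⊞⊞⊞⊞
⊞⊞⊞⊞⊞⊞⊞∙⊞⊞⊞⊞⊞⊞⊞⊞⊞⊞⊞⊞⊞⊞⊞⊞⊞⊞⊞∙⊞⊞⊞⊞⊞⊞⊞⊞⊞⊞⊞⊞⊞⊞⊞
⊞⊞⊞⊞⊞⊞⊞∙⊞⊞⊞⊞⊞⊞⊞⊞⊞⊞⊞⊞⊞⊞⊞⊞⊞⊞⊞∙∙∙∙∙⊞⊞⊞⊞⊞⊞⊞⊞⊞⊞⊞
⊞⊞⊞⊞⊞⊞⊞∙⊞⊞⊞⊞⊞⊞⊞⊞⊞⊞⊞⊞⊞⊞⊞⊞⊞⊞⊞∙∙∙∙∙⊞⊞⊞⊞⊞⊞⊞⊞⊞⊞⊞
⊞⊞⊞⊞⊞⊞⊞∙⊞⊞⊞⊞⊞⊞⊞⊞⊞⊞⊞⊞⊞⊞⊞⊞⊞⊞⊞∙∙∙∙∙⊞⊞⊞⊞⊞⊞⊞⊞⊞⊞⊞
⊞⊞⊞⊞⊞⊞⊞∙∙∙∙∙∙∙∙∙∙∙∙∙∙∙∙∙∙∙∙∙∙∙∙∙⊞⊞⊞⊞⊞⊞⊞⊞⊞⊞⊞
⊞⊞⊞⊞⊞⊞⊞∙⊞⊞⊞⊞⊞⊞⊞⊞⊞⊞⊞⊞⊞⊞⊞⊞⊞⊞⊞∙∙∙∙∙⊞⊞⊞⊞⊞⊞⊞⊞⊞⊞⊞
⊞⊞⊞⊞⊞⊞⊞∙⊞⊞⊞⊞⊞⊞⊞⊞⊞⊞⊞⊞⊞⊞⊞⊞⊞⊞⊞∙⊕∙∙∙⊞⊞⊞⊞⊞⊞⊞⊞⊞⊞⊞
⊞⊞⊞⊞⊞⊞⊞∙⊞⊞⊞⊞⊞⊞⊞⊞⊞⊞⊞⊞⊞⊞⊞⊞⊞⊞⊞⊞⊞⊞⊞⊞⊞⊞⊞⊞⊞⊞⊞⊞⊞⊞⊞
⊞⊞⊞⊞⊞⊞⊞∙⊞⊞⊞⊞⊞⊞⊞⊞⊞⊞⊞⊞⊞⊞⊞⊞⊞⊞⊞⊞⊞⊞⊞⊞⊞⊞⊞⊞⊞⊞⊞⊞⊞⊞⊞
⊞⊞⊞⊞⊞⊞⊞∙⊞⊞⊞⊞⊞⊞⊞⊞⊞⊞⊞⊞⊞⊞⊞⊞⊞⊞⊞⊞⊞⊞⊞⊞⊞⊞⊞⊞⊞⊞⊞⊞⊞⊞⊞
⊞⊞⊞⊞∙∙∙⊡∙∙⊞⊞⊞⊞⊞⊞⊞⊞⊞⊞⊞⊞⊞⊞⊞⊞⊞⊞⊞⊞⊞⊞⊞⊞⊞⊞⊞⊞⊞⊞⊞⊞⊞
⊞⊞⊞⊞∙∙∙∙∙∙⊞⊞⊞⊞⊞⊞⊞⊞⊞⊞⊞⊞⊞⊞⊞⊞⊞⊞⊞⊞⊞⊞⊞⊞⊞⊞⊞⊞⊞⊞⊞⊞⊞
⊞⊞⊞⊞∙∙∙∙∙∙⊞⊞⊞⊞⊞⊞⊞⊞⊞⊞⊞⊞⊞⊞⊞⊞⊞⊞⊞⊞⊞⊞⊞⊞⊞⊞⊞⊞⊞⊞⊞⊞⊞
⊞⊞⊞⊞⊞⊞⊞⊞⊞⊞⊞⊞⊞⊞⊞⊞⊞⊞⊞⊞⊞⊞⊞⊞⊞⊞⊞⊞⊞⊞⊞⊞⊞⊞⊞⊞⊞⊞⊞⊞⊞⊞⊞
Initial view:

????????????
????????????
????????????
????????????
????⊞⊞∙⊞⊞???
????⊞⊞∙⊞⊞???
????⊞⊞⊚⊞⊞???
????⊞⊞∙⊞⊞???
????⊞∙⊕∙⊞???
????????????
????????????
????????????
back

????????????
????????????
????????????
????⊞⊞∙⊞⊞???
????⊞⊞∙⊞⊞???
????⊞⊞∙⊞⊞???
????⊞⊞⊚⊞⊞???
????⊞∙⊕∙⊞???
????⊞∙∙∙⊞???
????????????
????????????
????????????

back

????????????
????????????
????⊞⊞∙⊞⊞???
????⊞⊞∙⊞⊞???
????⊞⊞∙⊞⊞???
????⊞⊞∙⊞⊞???
????⊞∙⊚∙⊞???
????⊞∙∙∙⊞???
????⊞∙∙∙∙???
????????????
????????????
????????????

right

????????????
????????????
???⊞⊞∙⊞⊞????
???⊞⊞∙⊞⊞????
???⊞⊞∙⊞⊞⊞???
???⊞⊞∙⊞⊞⊞???
???⊞∙⊕⊚⊞⊞???
???⊞∙∙∙⊞⊞???
???⊞∙∙∙∙∙???
????????????
????????????
????????????

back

????????????
???⊞⊞∙⊞⊞????
???⊞⊞∙⊞⊞????
???⊞⊞∙⊞⊞⊞???
???⊞⊞∙⊞⊞⊞???
???⊞∙⊕∙⊞⊞???
???⊞∙∙⊚⊞⊞???
???⊞∙∙∙∙∙???
????∙∙∙⊞⊞???
????????????
????????????
????????????

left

????????????
????⊞⊞∙⊞⊞???
????⊞⊞∙⊞⊞???
????⊞⊞∙⊞⊞⊞??
????⊞⊞∙⊞⊞⊞??
????⊞∙⊕∙⊞⊞??
????⊞∙⊚∙⊞⊞??
????⊞∙∙∙∙∙??
????⊞∙∙∙⊞⊞??
????????????
????????????
????????????

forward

????????????
????????????
????⊞⊞∙⊞⊞???
????⊞⊞∙⊞⊞???
????⊞⊞∙⊞⊞⊞??
????⊞⊞∙⊞⊞⊞??
????⊞∙⊚∙⊞⊞??
????⊞∙∙∙⊞⊞??
????⊞∙∙∙∙∙??
????⊞∙∙∙⊞⊞??
????????????
????????????

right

????????????
????????????
???⊞⊞∙⊞⊞????
???⊞⊞∙⊞⊞????
???⊞⊞∙⊞⊞⊞???
???⊞⊞∙⊞⊞⊞???
???⊞∙⊕⊚⊞⊞???
???⊞∙∙∙⊞⊞???
???⊞∙∙∙∙∙???
???⊞∙∙∙⊞⊞???
????????????
????????????

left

????????????
????????????
????⊞⊞∙⊞⊞???
????⊞⊞∙⊞⊞???
????⊞⊞∙⊞⊞⊞??
????⊞⊞∙⊞⊞⊞??
????⊞∙⊚∙⊞⊞??
????⊞∙∙∙⊞⊞??
????⊞∙∙∙∙∙??
????⊞∙∙∙⊞⊞??
????????????
????????????

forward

????????????
????????????
????????????
????⊞⊞∙⊞⊞???
????⊞⊞∙⊞⊞???
????⊞⊞∙⊞⊞⊞??
????⊞⊞⊚⊞⊞⊞??
????⊞∙⊕∙⊞⊞??
????⊞∙∙∙⊞⊞??
????⊞∙∙∙∙∙??
????⊞∙∙∙⊞⊞??
????????????

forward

????????????
????????????
????????????
????????????
????⊞⊞∙⊞⊞???
????⊞⊞∙⊞⊞???
????⊞⊞⊚⊞⊞⊞??
????⊞⊞∙⊞⊞⊞??
????⊞∙⊕∙⊞⊞??
????⊞∙∙∙⊞⊞??
????⊞∙∙∙∙∙??
????⊞∙∙∙⊞⊞??

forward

????????????
????????????
????????????
????????????
????⊞⊞∙⊞⊞???
????⊞⊞∙⊞⊞???
????⊞⊞⊚⊞⊞???
????⊞⊞∙⊞⊞⊞??
????⊞⊞∙⊞⊞⊞??
????⊞∙⊕∙⊞⊞??
????⊞∙∙∙⊞⊞??
????⊞∙∙∙∙∙??

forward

????????????
????????????
????????????
????????????
????⊞⊞∙⊞⊞???
????⊞⊞∙⊞⊞???
????⊞⊞⊚⊞⊞???
????⊞⊞∙⊞⊞???
????⊞⊞∙⊞⊞⊞??
????⊞⊞∙⊞⊞⊞??
????⊞∙⊕∙⊞⊞??
????⊞∙∙∙⊞⊞??

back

????????????
????????????
????????????
????⊞⊞∙⊞⊞???
????⊞⊞∙⊞⊞???
????⊞⊞∙⊞⊞???
????⊞⊞⊚⊞⊞???
????⊞⊞∙⊞⊞⊞??
????⊞⊞∙⊞⊞⊞??
????⊞∙⊕∙⊞⊞??
????⊞∙∙∙⊞⊞??
????⊞∙∙∙∙∙??

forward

????????????
????????????
????????????
????????????
????⊞⊞∙⊞⊞???
????⊞⊞∙⊞⊞???
????⊞⊞⊚⊞⊞???
????⊞⊞∙⊞⊞???
????⊞⊞∙⊞⊞⊞??
????⊞⊞∙⊞⊞⊞??
????⊞∙⊕∙⊞⊞??
????⊞∙∙∙⊞⊞??

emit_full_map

⊞⊞∙⊞⊞?
⊞⊞∙⊞⊞?
⊞⊞⊚⊞⊞?
⊞⊞∙⊞⊞?
⊞⊞∙⊞⊞⊞
⊞⊞∙⊞⊞⊞
⊞∙⊕∙⊞⊞
⊞∙∙∙⊞⊞
⊞∙∙∙∙∙
⊞∙∙∙⊞⊞

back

????????????
????????????
????????????
????⊞⊞∙⊞⊞???
????⊞⊞∙⊞⊞???
????⊞⊞∙⊞⊞???
????⊞⊞⊚⊞⊞???
????⊞⊞∙⊞⊞⊞??
????⊞⊞∙⊞⊞⊞??
????⊞∙⊕∙⊞⊞??
????⊞∙∙∙⊞⊞??
????⊞∙∙∙∙∙??

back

????????????
????????????
????⊞⊞∙⊞⊞???
????⊞⊞∙⊞⊞???
????⊞⊞∙⊞⊞???
????⊞⊞∙⊞⊞???
????⊞⊞⊚⊞⊞⊞??
????⊞⊞∙⊞⊞⊞??
????⊞∙⊕∙⊞⊞??
????⊞∙∙∙⊞⊞??
????⊞∙∙∙∙∙??
????⊞∙∙∙⊞⊞??


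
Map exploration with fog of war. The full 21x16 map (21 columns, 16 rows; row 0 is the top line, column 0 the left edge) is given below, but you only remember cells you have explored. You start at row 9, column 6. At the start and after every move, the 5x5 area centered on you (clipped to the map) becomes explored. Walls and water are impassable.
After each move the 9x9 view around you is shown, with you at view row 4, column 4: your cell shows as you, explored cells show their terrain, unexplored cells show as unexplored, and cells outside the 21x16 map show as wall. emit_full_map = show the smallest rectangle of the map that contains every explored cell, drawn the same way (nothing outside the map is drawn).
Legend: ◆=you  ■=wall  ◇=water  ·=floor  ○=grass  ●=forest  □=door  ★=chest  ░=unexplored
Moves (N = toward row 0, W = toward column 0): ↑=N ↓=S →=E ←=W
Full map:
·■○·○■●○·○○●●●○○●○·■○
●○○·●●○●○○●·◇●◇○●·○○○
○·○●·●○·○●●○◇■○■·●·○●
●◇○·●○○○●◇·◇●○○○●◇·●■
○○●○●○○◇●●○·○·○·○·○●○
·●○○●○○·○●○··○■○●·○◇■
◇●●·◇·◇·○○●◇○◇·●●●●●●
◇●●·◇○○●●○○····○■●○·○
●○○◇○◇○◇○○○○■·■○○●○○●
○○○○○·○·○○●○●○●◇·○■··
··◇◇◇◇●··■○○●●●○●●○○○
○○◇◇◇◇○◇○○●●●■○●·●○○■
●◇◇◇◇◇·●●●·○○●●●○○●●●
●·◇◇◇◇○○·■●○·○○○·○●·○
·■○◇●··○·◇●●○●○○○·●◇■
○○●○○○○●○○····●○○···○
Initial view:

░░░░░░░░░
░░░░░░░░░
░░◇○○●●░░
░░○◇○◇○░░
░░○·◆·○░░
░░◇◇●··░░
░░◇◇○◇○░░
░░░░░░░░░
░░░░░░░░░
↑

░░░░░░░░░
░░░░░░░░░
░░◇·◇·○░░
░░◇○○●●░░
░░○◇◆◇○░░
░░○·○·○░░
░░◇◇●··░░
░░◇◇○◇○░░
░░░░░░░░░

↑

░░░░░░░░░
░░░░░░░░░
░░●○○·○░░
░░◇·◇·○░░
░░◇○◆●●░░
░░○◇○◇○░░
░░○·○·○░░
░░◇◇●··░░
░░◇◇○◇○░░

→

░░░░░░░░░
░░░░░░░░░
░●○○·○●░░
░◇·◇·○○░░
░◇○○◆●○░░
░○◇○◇○○░░
░○·○·○○░░
░◇◇●··░░░
░◇◇○◇○░░░

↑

░░░░░░░░░
░░░░░░░░░
░░○○◇●●░░
░●○○·○●░░
░◇·◇◆○○░░
░◇○○●●○░░
░○◇○◇○○░░
░○·○·○○░░
░◇◇●··░░░

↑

░░░░░░░░░
░░░░░░░░░
░░○○○●◇░░
░░○○◇●●░░
░●○○◆○●░░
░◇·◇·○○░░
░◇○○●●○░░
░○◇○◇○○░░
░○·○·○○░░

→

░░░░░░░░░
░░░░░░░░░
░○○○●◇·░░
░○○◇●●○░░
●○○·◆●○░░
◇·◇·○○●░░
◇○○●●○○░░
○◇○◇○○░░░
○·○·○○░░░

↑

░░░░░░░░░
░░░░░░░░░
░░○·○●●░░
░○○○●◇·░░
░○○◇◆●○░░
●○○·○●○░░
◇·◇·○○●░░
◇○○●●○○░░
○◇○◇○○░░░

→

░░░░░░░░░
░░░░░░░░░
░○·○●●○░░
○○○●◇·◇░░
○○◇●◆○·░░
○○·○●○·░░
·◇·○○●◇░░
○○●●○○░░░
◇○◇○○░░░░

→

░░░░░░░░░
░░░░░░░░░
○·○●●○◇░░
○○●◇·◇●░░
○◇●●◆·○░░
○·○●○··░░
◇·○○●◇○░░
○●●○○░░░░
○◇○○░░░░░

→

░░░░░░░░░
░░░░░░░░░
·○●●○◇■░░
○●◇·◇●○░░
◇●●○◆○·░░
·○●○··○░░
·○○●◇○◇░░
●●○○░░░░░
◇○○░░░░░░

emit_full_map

░░○·○●●○◇■
░○○○●◇·◇●○
░○○◇●●○◆○·
●○○·○●○··○
◇·◇·○○●◇○◇
◇○○●●○○░░░
○◇○◇○○░░░░
○·○·○○░░░░
◇◇●··░░░░░
◇◇○◇○░░░░░

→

░░░░░░░░░
░░░░░░░░░
○●●○◇■○░░
●◇·◇●○○░░
●●○·◆·○░░
○●○··○■░░
○○●◇○◇·░░
●○○░░░░░░
○○░░░░░░░

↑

■■■■■■■■■
░░░░░░░░░
░░●·◇●◇░░
○●●○◇■○░░
●◇·◇◆○○░░
●●○·○·○░░
○●○··○■░░
○○●◇○◇·░░
●○○░░░░░░

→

■■■■■■■■■
░░░░░░░░░
░●·◇●◇○░░
●●○◇■○■░░
◇·◇●◆○○░░
●○·○·○·░░
●○··○■○░░
○●◇○◇·░░░
○○░░░░░░░

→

■■■■■■■■■
░░░░░░░░░
●·◇●◇○●░░
●○◇■○■·░░
·◇●○◆○●░░
○·○·○·○░░
○··○■○●░░
●◇○◇·░░░░
○░░░░░░░░

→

■■■■■■■■■
░░░░░░░░░
·◇●◇○●·░░
○◇■○■·●░░
◇●○○◆●◇░░
·○·○·○·░░
··○■○●·░░
◇○◇·░░░░░
░░░░░░░░░

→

■■■■■■■■■
░░░░░░░░░
◇●◇○●·○░░
◇■○■·●·░░
●○○○◆◇·░░
○·○·○·○░░
·○■○●·○░░
○◇·░░░░░░
░░░░░░░░░

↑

■■■■■■■■■
■■■■■■■■■
░░○○●○·░░
◇●◇○●·○░░
◇■○■◆●·░░
●○○○●◇·░░
○·○·○·○░░
·○■○●·○░░
○◇·░░░░░░

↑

■■■■■■■■■
■■■■■■■■■
■■■■■■■■■
░░○○●○·░░
◇●◇○◆·○░░
◇■○■·●·░░
●○○○●◇·░░
○·○·○·○░░
·○■○●·○░░

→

■■■■■■■■■
■■■■■■■■■
■■■■■■■■■
░○○●○·■░■
●◇○●◆○○░■
■○■·●·○░■
○○○●◇·●░■
·○·○·○░░■
○■○●·○░░■

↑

■■■■■■■■■
■■■■■■■■■
■■■■■■■■■
■■■■■■■■■
░○○●◆·■░■
●◇○●·○○░■
■○■·●·○░■
○○○●◇·●░■
·○·○·○░░■

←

■■■■■■■■■
■■■■■■■■■
■■■■■■■■■
■■■■■■■■■
░░○○◆○·■░
◇●◇○●·○○░
◇■○■·●·○░
●○○○●◇·●░
○·○·○·○░░

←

■■■■■■■■■
■■■■■■■■■
■■■■■■■■■
■■■■■■■■■
░░●○◆●○·■
·◇●◇○●·○○
○◇■○■·●·○
◇●○○○●◇·●
·○·○·○·○░

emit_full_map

░░░░░░░░░●○◆●○·■
░░░░░░●·◇●◇○●·○○
░░○·○●●○◇■○■·●·○
░○○○●◇·◇●○○○●◇·●
░○○◇●●○·○·○·○·○░
●○○·○●○··○■○●·○░
◇·◇·○○●◇○◇·░░░░░
◇○○●●○○░░░░░░░░░
○◇○◇○○░░░░░░░░░░
○·○·○○░░░░░░░░░░
◇◇●··░░░░░░░░░░░
◇◇○◇○░░░░░░░░░░░

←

■■■■■■■■■
■■■■■■■■■
■■■■■■■■■
■■■■■■■■■
░░●●◆○●○·
●·◇●◇○●·○
●○◇■○■·●·
·◇●○○○●◇·
○·○·○·○·○

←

■■■■■■■■■
■■■■■■■■■
■■■■■■■■■
■■■■■■■■■
░░●●◆○○●○
░●·◇●◇○●·
●●○◇■○■·●
◇·◇●○○○●◇
●○·○·○·○·

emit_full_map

░░░░░░░●●◆○○●○·■
░░░░░░●·◇●◇○●·○○
░░○·○●●○◇■○■·●·○
░○○○●◇·◇●○○○●◇·●
░○○◇●●○·○·○·○·○░
●○○·○●○··○■○●·○░
◇·◇·○○●◇○◇·░░░░░
◇○○●●○○░░░░░░░░░
○◇○◇○○░░░░░░░░░░
○·○·○○░░░░░░░░░░
◇◇●··░░░░░░░░░░░
◇◇○◇○░░░░░░░░░░░


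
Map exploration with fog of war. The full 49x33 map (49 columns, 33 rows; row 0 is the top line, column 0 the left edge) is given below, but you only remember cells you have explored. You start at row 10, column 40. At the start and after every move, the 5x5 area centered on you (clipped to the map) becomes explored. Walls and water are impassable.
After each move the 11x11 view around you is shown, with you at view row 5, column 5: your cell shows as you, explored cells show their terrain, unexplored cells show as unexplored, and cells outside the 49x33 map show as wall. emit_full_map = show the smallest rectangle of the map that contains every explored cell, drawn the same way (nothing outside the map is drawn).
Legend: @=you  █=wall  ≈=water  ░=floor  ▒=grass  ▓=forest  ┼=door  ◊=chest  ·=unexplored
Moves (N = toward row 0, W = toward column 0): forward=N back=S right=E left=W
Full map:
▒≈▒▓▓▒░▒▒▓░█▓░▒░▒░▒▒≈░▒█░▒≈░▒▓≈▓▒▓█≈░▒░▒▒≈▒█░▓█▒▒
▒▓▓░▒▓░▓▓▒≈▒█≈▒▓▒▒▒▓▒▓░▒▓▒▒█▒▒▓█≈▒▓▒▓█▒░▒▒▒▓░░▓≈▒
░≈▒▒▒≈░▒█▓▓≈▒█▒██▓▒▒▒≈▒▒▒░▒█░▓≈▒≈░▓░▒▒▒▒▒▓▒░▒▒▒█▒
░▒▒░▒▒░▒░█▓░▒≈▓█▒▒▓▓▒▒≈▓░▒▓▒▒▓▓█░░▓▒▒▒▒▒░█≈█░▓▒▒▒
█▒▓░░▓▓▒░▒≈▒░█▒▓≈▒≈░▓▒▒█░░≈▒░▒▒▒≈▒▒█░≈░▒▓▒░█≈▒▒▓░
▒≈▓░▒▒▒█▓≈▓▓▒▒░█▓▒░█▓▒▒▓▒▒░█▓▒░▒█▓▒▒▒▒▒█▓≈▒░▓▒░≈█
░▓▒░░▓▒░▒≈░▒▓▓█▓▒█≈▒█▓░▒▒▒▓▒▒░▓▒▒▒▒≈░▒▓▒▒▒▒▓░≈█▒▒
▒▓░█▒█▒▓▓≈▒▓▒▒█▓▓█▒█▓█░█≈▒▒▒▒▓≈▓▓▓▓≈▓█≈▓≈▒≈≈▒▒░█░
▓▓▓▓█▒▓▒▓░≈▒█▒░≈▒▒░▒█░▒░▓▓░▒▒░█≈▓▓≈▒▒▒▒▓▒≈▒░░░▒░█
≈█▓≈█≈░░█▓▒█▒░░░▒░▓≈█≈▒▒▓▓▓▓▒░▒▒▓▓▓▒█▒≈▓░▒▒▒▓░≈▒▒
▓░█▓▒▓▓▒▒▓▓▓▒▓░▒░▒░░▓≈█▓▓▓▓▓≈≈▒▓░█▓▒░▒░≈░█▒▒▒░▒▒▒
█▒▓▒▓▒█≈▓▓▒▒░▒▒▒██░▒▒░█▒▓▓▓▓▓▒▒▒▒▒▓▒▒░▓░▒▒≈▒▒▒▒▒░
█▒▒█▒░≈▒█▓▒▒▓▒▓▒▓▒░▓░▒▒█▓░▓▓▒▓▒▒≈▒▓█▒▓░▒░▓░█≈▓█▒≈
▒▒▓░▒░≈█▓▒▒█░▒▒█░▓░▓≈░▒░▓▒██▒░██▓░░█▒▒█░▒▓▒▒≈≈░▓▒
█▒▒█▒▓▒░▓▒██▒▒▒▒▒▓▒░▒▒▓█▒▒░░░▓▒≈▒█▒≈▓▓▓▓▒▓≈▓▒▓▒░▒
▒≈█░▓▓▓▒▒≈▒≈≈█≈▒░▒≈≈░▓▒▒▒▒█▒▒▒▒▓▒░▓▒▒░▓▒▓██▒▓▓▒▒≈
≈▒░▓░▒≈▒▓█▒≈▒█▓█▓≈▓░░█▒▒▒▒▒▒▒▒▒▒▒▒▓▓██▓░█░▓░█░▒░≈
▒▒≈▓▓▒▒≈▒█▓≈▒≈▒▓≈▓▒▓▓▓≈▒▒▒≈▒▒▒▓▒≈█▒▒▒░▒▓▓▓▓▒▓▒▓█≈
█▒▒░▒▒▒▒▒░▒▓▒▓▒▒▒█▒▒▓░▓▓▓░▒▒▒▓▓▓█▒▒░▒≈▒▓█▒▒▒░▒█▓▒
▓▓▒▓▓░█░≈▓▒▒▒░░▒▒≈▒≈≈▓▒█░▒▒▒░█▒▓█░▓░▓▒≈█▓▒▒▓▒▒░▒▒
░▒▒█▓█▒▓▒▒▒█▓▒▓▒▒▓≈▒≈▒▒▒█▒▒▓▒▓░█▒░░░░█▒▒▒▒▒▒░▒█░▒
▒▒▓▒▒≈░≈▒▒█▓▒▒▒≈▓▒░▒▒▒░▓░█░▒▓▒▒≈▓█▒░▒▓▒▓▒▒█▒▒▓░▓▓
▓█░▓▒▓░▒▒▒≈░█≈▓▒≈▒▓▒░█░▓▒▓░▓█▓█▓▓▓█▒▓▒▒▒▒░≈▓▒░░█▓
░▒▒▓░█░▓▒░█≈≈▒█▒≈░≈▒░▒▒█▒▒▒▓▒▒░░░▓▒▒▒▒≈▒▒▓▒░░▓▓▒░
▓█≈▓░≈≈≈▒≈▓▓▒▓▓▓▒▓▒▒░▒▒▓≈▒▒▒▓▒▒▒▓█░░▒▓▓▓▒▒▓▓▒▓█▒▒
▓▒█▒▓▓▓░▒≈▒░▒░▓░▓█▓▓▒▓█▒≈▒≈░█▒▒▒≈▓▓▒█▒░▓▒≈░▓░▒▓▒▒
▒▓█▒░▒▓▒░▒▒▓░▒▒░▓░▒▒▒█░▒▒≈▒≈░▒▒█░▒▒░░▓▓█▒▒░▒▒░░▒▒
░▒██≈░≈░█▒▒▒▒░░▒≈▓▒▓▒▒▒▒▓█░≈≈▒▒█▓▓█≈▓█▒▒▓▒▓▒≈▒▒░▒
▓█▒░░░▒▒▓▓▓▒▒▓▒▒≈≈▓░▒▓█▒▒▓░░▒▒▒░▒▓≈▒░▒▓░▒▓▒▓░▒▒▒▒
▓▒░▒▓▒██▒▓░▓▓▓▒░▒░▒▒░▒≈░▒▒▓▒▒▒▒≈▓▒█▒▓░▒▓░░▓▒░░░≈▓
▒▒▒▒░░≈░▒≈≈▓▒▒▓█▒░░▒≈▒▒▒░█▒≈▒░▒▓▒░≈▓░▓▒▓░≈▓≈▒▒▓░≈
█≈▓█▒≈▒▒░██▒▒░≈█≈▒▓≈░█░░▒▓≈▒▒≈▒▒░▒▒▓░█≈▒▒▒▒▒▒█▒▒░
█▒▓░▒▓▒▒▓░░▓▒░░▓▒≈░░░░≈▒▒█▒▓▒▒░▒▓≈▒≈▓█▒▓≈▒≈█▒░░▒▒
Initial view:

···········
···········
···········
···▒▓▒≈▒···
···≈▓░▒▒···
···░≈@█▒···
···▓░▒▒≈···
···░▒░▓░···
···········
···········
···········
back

···········
···········
···▒▓▒≈▒···
···≈▓░▒▒···
···░≈░█▒···
···▓░@▒≈···
···░▒░▓░···
···█░▒▓▒···
···········
···········
···········

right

···········
···········
··▒▓▒≈▒····
··≈▓░▒▒▒···
··░≈░█▒▒···
··▓░▒@≈▒···
··░▒░▓░█···
··█░▒▓▒▒···
···········
···········
···········

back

···········
··▒▓▒≈▒····
··≈▓░▒▒▒···
··░≈░█▒▒···
··▓░▒▒≈▒···
··░▒░@░█···
··█░▒▓▒▒···
···▓▒▓≈▓···
···········
···········
···········

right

···········
·▒▓▒≈▒·····
·≈▓░▒▒▒····
·░≈░█▒▒▒···
·▓░▒▒≈▒▒···
·░▒░▓@█≈···
·█░▒▓▒▒≈···
··▓▒▓≈▓▒···
···········
···········
···········

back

·▒▓▒≈▒·····
·≈▓░▒▒▒····
·░≈░█▒▒▒···
·▓░▒▒≈▒▒···
·░▒░▓░█≈···
·█░▒▓@▒≈···
··▓▒▓≈▓▒···
···▓██▒▓···
···········
···········
···········

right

▒▓▒≈▒······
≈▓░▒▒▒·····
░≈░█▒▒▒····
▓░▒▒≈▒▒▒···
░▒░▓░█≈▓···
█░▒▓▒@≈≈···
·▓▒▓≈▓▒▓···
··▓██▒▓▓···
···········
···········
···········

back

≈▓░▒▒▒·····
░≈░█▒▒▒····
▓░▒▒≈▒▒▒···
░▒░▓░█≈▓···
█░▒▓▒▒≈≈···
·▓▒▓≈@▒▓···
··▓██▒▓▓···
···░▓░█░···
···········
···········
···········

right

▓░▒▒▒·····█
≈░█▒▒▒····█
░▒▒≈▒▒▒···█
▒░▓░█≈▓█··█
░▒▓▒▒≈≈░··█
▓▒▓≈▓@▓▒··█
·▓██▒▓▓▒··█
··░▓░█░▒··█
··········█
··········█
··········█

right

░▒▒▒·····██
░█▒▒▒····██
▒▒≈▒▒▒···██
░▓░█≈▓█▒·██
▒▓▒▒≈≈░▓·██
▒▓≈▓▒@▒░·██
▓██▒▓▓▒▒·██
·░▓░█░▒░·██
·········██
·········██
·········██

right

▒▒▒·····███
█▒▒▒····███
▒≈▒▒▒···███
▓░█≈▓█▒≈███
▓▒▒≈≈░▓▒███
▓≈▓▒▓@░▒███
██▒▓▓▒▒≈███
░▓░█░▒░≈███
········███
········███
········███

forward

≈▒······███
▒▒▒·····███
█▒▒▒····███
▒≈▒▒▒▒▒░███
▓░█≈▓█▒≈███
▓▒▒≈≈@▓▒███
▓≈▓▒▓▒░▒███
██▒▓▓▒▒≈███
░▓░█░▒░≈███
········███
········███

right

▒······████
▒▒·····████
▒▒▒····████
≈▒▒▒▒▒░████
░█≈▓█▒≈████
▒▒≈≈░@▒████
≈▓▒▓▒░▒████
█▒▓▓▒▒≈████
▓░█░▒░≈████
·······████
·······████

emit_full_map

▒▓▒≈▒······
≈▓░▒▒▒·····
░≈░█▒▒▒····
▓░▒▒≈▒▒▒▒▒░
░▒░▓░█≈▓█▒≈
█░▒▓▒▒≈≈░@▒
·▓▒▓≈▓▒▓▒░▒
··▓██▒▓▓▒▒≈
···░▓░█░▒░≈

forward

·······████
▒······████
▒▒·····████
▒▒▒░▒▒▒████
≈▒▒▒▒▒░████
░█≈▓█@≈████
▒▒≈≈░▓▒████
≈▓▒▓▒░▒████
█▒▓▓▒▒≈████
▓░█░▒░≈████
·······████

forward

·······████
·······████
▒······████
▒▒·░≈▒▒████
▒▒▒░▒▒▒████
≈▒▒▒▒@░████
░█≈▓█▒≈████
▒▒≈≈░▓▒████
≈▓▒▓▒░▒████
█▒▓▓▒▒≈████
▓░█░▒░≈████

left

········███
········███
≈▒······███
▒▒▒▓░≈▒▒███
█▒▒▒░▒▒▒███
▒≈▒▒▒@▒░███
▓░█≈▓█▒≈███
▓▒▒≈≈░▓▒███
▓≈▓▒▓▒░▒███
██▒▓▓▒▒≈███
░▓░█░▒░≈███

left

·········██
·········██
▒≈▒······██
░▒▒▒▓░≈▒▒██
░█▒▒▒░▒▒▒██
▒▒≈▒▒@▒▒░██
░▓░█≈▓█▒≈██
▒▓▒▒≈≈░▓▒██
▒▓≈▓▒▓▒░▒██
▓██▒▓▓▒▒≈██
·░▓░█░▒░≈██

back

·········██
▒≈▒······██
░▒▒▒▓░≈▒▒██
░█▒▒▒░▒▒▒██
▒▒≈▒▒▒▒▒░██
░▓░█≈@█▒≈██
▒▓▒▒≈≈░▓▒██
▒▓≈▓▒▓▒░▒██
▓██▒▓▓▒▒≈██
·░▓░█░▒░≈██
·········██

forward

·········██
·········██
▒≈▒······██
░▒▒▒▓░≈▒▒██
░█▒▒▒░▒▒▒██
▒▒≈▒▒@▒▒░██
░▓░█≈▓█▒≈██
▒▓▒▒≈≈░▓▒██
▒▓≈▓▒▓▒░▒██
▓██▒▓▓▒▒≈██
·░▓░█░▒░≈██

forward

·········██
·········██
·········██
▒≈▒░░░▒░·██
░▒▒▒▓░≈▒▒██
░█▒▒▒@▒▒▒██
▒▒≈▒▒▒▒▒░██
░▓░█≈▓█▒≈██
▒▓▒▒≈≈░▓▒██
▒▓≈▓▒▓▒░▒██
▓██▒▓▓▒▒≈██

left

··········█
··········█
··········█
▓▒≈▒░░░▒░·█
▓░▒▒▒▓░≈▒▒█
≈░█▒▒@░▒▒▒█
░▒▒≈▒▒▒▒▒░█
▒░▓░█≈▓█▒≈█
░▒▓▒▒≈≈░▓▒█
▓▒▓≈▓▒▓▒░▒█
·▓██▒▓▓▒▒≈█

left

···········
···········
···········
▒▓▒≈▒░░░▒░·
≈▓░▒▒▒▓░≈▒▒
░≈░█▒@▒░▒▒▒
▓░▒▒≈▒▒▒▒▒░
░▒░▓░█≈▓█▒≈
█░▒▓▒▒≈≈░▓▒
·▓▒▓≈▓▒▓▒░▒
··▓██▒▓▓▒▒≈

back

···········
···········
▒▓▒≈▒░░░▒░·
≈▓░▒▒▒▓░≈▒▒
░≈░█▒▒▒░▒▒▒
▓░▒▒≈@▒▒▒▒░
░▒░▓░█≈▓█▒≈
█░▒▓▒▒≈≈░▓▒
·▓▒▓≈▓▒▓▒░▒
··▓██▒▓▓▒▒≈
···░▓░█░▒░≈

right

··········█
··········█
▓▒≈▒░░░▒░·█
▓░▒▒▒▓░≈▒▒█
≈░█▒▒▒░▒▒▒█
░▒▒≈▒@▒▒▒░█
▒░▓░█≈▓█▒≈█
░▒▓▒▒≈≈░▓▒█
▓▒▓≈▓▒▓▒░▒█
·▓██▒▓▓▒▒≈█
··░▓░█░▒░≈█

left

···········
···········
▒▓▒≈▒░░░▒░·
≈▓░▒▒▒▓░≈▒▒
░≈░█▒▒▒░▒▒▒
▓░▒▒≈@▒▒▒▒░
░▒░▓░█≈▓█▒≈
█░▒▓▒▒≈≈░▓▒
·▓▒▓≈▓▒▓▒░▒
··▓██▒▓▓▒▒≈
···░▓░█░▒░≈

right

··········█
··········█
▓▒≈▒░░░▒░·█
▓░▒▒▒▓░≈▒▒█
≈░█▒▒▒░▒▒▒█
░▒▒≈▒@▒▒▒░█
▒░▓░█≈▓█▒≈█
░▒▓▒▒≈≈░▓▒█
▓▒▓≈▓▒▓▒░▒█
·▓██▒▓▓▒▒≈█
··░▓░█░▒░≈█

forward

··········█
··········█
··········█
▓▒≈▒░░░▒░·█
▓░▒▒▒▓░≈▒▒█
≈░█▒▒@░▒▒▒█
░▒▒≈▒▒▒▒▒░█
▒░▓░█≈▓█▒≈█
░▒▓▒▒≈≈░▓▒█
▓▒▓≈▓▒▓▒░▒█
·▓██▒▓▓▒▒≈█

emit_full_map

▒▓▒≈▒░░░▒░·
≈▓░▒▒▒▓░≈▒▒
░≈░█▒▒@░▒▒▒
▓░▒▒≈▒▒▒▒▒░
░▒░▓░█≈▓█▒≈
█░▒▓▒▒≈≈░▓▒
·▓▒▓≈▓▒▓▒░▒
··▓██▒▓▓▒▒≈
···░▓░█░▒░≈


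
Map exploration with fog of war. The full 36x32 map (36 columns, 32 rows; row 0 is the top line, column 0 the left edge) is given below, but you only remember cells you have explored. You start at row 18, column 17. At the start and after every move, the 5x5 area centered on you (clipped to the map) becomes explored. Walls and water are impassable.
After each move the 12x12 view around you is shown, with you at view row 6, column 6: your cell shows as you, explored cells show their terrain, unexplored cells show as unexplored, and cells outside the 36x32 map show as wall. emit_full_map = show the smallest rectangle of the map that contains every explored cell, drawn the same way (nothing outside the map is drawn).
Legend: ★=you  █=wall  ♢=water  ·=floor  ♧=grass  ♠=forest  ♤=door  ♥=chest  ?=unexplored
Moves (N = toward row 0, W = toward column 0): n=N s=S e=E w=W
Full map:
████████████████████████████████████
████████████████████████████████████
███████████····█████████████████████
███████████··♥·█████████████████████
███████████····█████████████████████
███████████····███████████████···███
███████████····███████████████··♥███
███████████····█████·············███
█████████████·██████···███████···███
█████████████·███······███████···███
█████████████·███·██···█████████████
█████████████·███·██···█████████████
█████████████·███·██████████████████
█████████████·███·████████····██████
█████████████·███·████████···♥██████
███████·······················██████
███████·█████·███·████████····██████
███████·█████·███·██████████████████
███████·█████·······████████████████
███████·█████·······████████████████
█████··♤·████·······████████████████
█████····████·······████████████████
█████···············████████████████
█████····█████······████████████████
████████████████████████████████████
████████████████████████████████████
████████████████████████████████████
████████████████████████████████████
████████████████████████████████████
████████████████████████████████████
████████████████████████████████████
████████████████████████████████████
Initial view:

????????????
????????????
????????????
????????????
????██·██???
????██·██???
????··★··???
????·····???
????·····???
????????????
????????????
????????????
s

????????????
????????????
????????????
????██·██???
????██·██???
????·····???
????··★··???
????·····???
????·····???
????????????
????????????
????????????

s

????????????
????????????
????██·██???
????██·██???
????·····???
????·····???
????··★··???
????·····???
????·····???
????????????
????????????
????????????

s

????????????
????██·██???
????██·██???
????·····???
????·····???
????·····???
????··★··???
????·····???
????·····???
????????????
????????????
????????????

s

????██·██???
????██·██???
????·····???
????·····???
????·····???
????·····???
????··★··???
????·····???
????█████???
????????????
????????????
????????????

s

????██·██???
????·····???
????·····???
????·····???
????·····???
????·····???
????··★··???
????█████???
????█████???
????????????
????????????
????????????

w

?????██·██??
?????·····??
?????·····??
?????·····??
????······??
????······??
????··★···??
????██████??
????██████??
????????????
????????????
????????????

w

??????██·██?
??????·····?
??????·····?
??????·····?
????·······?
????·······?
????█·★····?
????███████?
????███████?
????????????
????????????
????????????

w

???????██·██
???????·····
???????·····
???????·····
????█·······
????········
????██★·····
????████████
????████████
????????????
????????????
????????????

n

???????██·██
???????██·██
???????·····
???????·····
????█·······
????█·······
????··★·····
????██······
????████████
????████████
????????????
????????????

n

????????????
???????██·██
???????██·██
???????·····
????█·······
????█·······
????█·★·····
????········
????██······
????████████
????████████
????????????

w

????????????
????????██·█
????????██·█
????????····
????██······
????██······
????██★·····
????········
????███·····
?????███████
?????███████
????????????

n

????????????
????????????
????????██·█
????????██·█
????██······
????██······
????██★·····
????██······
????········
????███·····
?????███████
?????███████

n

????????????
????????????
????????????
????????██·█
????██·███·█
????██······
????██★·····
????██······
????██······
????········
????███·····
?????███████

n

????????????
????????????
????????????
????????????
????██·███·█
????██·███·█
????██★·····
????██······
????██······
????██······
????········
????███·····

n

????????????
????????????
????????????
????????????
????·····???
????██·███·█
????██★███·█
????██······
????██······
????██······
????██······
????········

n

????????????
????????????
????????????
????????????
????██·██???
????·····???
????██★███·█
????██·███·█
????██······
????██······
????██······
????██······

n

????????????
????????????
????????????
????????????
????██·██???
????██·██???
????··★··???
????██·███·█
????██·███·█
????██······
????██······
????██······

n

????????????
????????????
????????????
????????????
????██·██???
????██·██???
????██★██???
????·····???
????██·███·█
????██·███·█
????██······
????██······

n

????????????
????????????
????????????
????????????
????██·██???
????██·██???
????██★██???
????██·██???
????·····???
????██·███·█
????██·███·█
????██······

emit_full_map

██·██????
██·██????
██★██????
██·██????
·····????
██·███·██
██·███·██
██·······
██·······
██·······
██·······
·········
███······
?████████
?████████

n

????????????
????????????
????????????
????????????
????██·██???
????██·██???
????██★██???
????██·██???
????██·██???
????·····???
????██·███·█
????██·███·█

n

????????????
????????????
????????????
????????????
????██·██???
????██·██???
????██★██???
????██·██???
????██·██???
????██·██???
????·····???
????██·███·█

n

????????????
????????????
????????????
????????????
????██·██???
????██·██???
????██★██???
????██·██???
????██·██???
????██·██???
????██·██???
????·····???

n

????????????
????????????
????????????
????????????
????····█???
????██·██???
????██★██???
????██·██???
????██·██???
????██·██???
????██·██???
????██·██???

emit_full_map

····█????
██·██????
██★██????
██·██????
██·██????
██·██????
██·██????
██·██????
·····????
██·███·██
██·███·██
██·······
██·······
██·······
██·······
·········
███······
?████████
?████████

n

????????????
????????????
????????????
????????????
????····█???
????····█???
????██★██???
????██·██???
????██·██???
????██·██???
????██·██???
????██·██???

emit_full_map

····█????
····█????
██★██????
██·██????
██·██????
██·██????
██·██????
██·██????
██·██????
·····????
██·███·██
██·███·██
██·······
██·······
██·······
██·······
·········
███······
?████████
?████████
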